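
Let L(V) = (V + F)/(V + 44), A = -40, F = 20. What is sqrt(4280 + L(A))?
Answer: 15*sqrt(19) ≈ 65.384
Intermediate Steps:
L(V) = (20 + V)/(44 + V) (L(V) = (V + 20)/(V + 44) = (20 + V)/(44 + V))
sqrt(4280 + L(A)) = sqrt(4280 + (20 - 40)/(44 - 40)) = sqrt(4280 - 20/4) = sqrt(4280 + (1/4)*(-20)) = sqrt(4280 - 5) = sqrt(4275) = 15*sqrt(19)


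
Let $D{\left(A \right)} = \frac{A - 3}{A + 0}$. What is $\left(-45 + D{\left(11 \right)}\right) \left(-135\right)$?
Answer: $\frac{65745}{11} \approx 5976.8$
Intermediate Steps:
$D{\left(A \right)} = \frac{-3 + A}{A}$
$\left(-45 + D{\left(11 \right)}\right) \left(-135\right) = \left(-45 + \frac{-3 + 11}{11}\right) \left(-135\right) = \left(-45 + \frac{1}{11} \cdot 8\right) \left(-135\right) = \left(-45 + \frac{8}{11}\right) \left(-135\right) = \left(- \frac{487}{11}\right) \left(-135\right) = \frac{65745}{11}$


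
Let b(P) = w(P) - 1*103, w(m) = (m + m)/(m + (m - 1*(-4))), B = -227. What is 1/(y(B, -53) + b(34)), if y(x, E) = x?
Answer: -18/5923 ≈ -0.0030390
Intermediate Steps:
w(m) = 2*m/(4 + 2*m) (w(m) = (2*m)/(m + (m + 4)) = (2*m)/(m + (4 + m)) = (2*m)/(4 + 2*m) = 2*m/(4 + 2*m))
b(P) = -103 + P/(2 + P) (b(P) = P/(2 + P) - 1*103 = P/(2 + P) - 103 = -103 + P/(2 + P))
1/(y(B, -53) + b(34)) = 1/(-227 + 2*(-103 - 51*34)/(2 + 34)) = 1/(-227 + 2*(-103 - 1734)/36) = 1/(-227 + 2*(1/36)*(-1837)) = 1/(-227 - 1837/18) = 1/(-5923/18) = -18/5923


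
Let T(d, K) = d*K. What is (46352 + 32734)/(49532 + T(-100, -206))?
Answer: 39543/35066 ≈ 1.1277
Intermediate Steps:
T(d, K) = K*d
(46352 + 32734)/(49532 + T(-100, -206)) = (46352 + 32734)/(49532 - 206*(-100)) = 79086/(49532 + 20600) = 79086/70132 = 79086*(1/70132) = 39543/35066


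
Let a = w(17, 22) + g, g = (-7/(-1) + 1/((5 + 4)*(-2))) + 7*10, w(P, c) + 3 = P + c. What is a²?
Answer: 4133089/324 ≈ 12756.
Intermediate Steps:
w(P, c) = -3 + P + c (w(P, c) = -3 + (P + c) = -3 + P + c)
g = 1385/18 (g = (-7*(-1) - ½/9) + 70 = (7 + (⅑)*(-½)) + 70 = (7 - 1/18) + 70 = 125/18 + 70 = 1385/18 ≈ 76.944)
a = 2033/18 (a = (-3 + 17 + 22) + 1385/18 = 36 + 1385/18 = 2033/18 ≈ 112.94)
a² = (2033/18)² = 4133089/324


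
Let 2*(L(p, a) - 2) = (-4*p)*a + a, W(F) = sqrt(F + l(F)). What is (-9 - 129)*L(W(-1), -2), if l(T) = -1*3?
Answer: -138 - 1104*I ≈ -138.0 - 1104.0*I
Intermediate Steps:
l(T) = -3
W(F) = sqrt(-3 + F) (W(F) = sqrt(F - 3) = sqrt(-3 + F))
L(p, a) = 2 + a/2 - 2*a*p (L(p, a) = 2 + ((-4*p)*a + a)/2 = 2 + (-4*a*p + a)/2 = 2 + (a - 4*a*p)/2 = 2 + (a/2 - 2*a*p) = 2 + a/2 - 2*a*p)
(-9 - 129)*L(W(-1), -2) = (-9 - 129)*(2 + (1/2)*(-2) - 2*(-2)*sqrt(-3 - 1)) = -138*(2 - 1 - 2*(-2)*sqrt(-4)) = -138*(2 - 1 - 2*(-2)*2*I) = -138*(2 - 1 + 8*I) = -138*(1 + 8*I) = -138 - 1104*I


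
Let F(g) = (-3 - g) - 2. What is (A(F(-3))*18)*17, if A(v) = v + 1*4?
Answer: 612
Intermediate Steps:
F(g) = -5 - g
A(v) = 4 + v (A(v) = v + 4 = 4 + v)
(A(F(-3))*18)*17 = ((4 + (-5 - 1*(-3)))*18)*17 = ((4 + (-5 + 3))*18)*17 = ((4 - 2)*18)*17 = (2*18)*17 = 36*17 = 612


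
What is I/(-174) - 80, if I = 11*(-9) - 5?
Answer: -6908/87 ≈ -79.402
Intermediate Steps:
I = -104 (I = -99 - 5 = -104)
I/(-174) - 80 = -104/(-174) - 80 = -104*(-1/174) - 80 = 52/87 - 80 = -6908/87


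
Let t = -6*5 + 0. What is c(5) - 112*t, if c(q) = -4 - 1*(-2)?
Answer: 3358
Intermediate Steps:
c(q) = -2 (c(q) = -4 + 2 = -2)
t = -30 (t = -30 + 0 = -30)
c(5) - 112*t = -2 - 112*(-30) = -2 + 3360 = 3358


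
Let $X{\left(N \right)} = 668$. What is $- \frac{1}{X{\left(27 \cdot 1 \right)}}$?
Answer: $- \frac{1}{668} \approx -0.001497$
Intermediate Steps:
$- \frac{1}{X{\left(27 \cdot 1 \right)}} = - \frac{1}{668}$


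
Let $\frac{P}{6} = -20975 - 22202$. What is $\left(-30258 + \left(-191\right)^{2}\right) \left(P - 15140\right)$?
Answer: $-1706359046$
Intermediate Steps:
$P = -259062$ ($P = 6 \left(-20975 - 22202\right) = 6 \left(-43177\right) = -259062$)
$\left(-30258 + \left(-191\right)^{2}\right) \left(P - 15140\right) = \left(-30258 + \left(-191\right)^{2}\right) \left(-259062 - 15140\right) = \left(-30258 + 36481\right) \left(-274202\right) = 6223 \left(-274202\right) = -1706359046$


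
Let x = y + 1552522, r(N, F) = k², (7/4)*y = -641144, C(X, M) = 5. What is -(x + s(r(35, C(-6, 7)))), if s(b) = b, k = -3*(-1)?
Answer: -1186163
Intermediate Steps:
y = -366368 (y = (4/7)*(-641144) = -366368)
k = 3
r(N, F) = 9 (r(N, F) = 3² = 9)
x = 1186154 (x = -366368 + 1552522 = 1186154)
-(x + s(r(35, C(-6, 7)))) = -(1186154 + 9) = -1*1186163 = -1186163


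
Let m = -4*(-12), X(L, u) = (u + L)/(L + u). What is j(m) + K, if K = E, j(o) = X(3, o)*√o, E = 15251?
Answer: 15251 + 4*√3 ≈ 15258.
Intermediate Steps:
X(L, u) = 1 (X(L, u) = (L + u)/(L + u) = 1)
m = 48
j(o) = √o (j(o) = 1*√o = √o)
K = 15251
j(m) + K = √48 + 15251 = 4*√3 + 15251 = 15251 + 4*√3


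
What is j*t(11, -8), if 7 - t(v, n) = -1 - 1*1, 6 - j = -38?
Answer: 396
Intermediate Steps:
j = 44 (j = 6 - 1*(-38) = 6 + 38 = 44)
t(v, n) = 9 (t(v, n) = 7 - (-1 - 1*1) = 7 - (-1 - 1) = 7 - 1*(-2) = 7 + 2 = 9)
j*t(11, -8) = 44*9 = 396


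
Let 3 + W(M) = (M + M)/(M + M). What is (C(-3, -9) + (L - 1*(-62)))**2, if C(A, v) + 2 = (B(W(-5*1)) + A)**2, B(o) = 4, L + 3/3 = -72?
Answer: 144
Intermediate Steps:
L = -73 (L = -1 - 72 = -73)
W(M) = -2 (W(M) = -3 + (M + M)/(M + M) = -3 + (2*M)/((2*M)) = -3 + (2*M)*(1/(2*M)) = -3 + 1 = -2)
C(A, v) = -2 + (4 + A)**2
(C(-3, -9) + (L - 1*(-62)))**2 = ((-2 + (4 - 3)**2) + (-73 - 1*(-62)))**2 = ((-2 + 1**2) + (-73 + 62))**2 = ((-2 + 1) - 11)**2 = (-1 - 11)**2 = (-12)**2 = 144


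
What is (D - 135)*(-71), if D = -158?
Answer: 20803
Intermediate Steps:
(D - 135)*(-71) = (-158 - 135)*(-71) = -293*(-71) = 20803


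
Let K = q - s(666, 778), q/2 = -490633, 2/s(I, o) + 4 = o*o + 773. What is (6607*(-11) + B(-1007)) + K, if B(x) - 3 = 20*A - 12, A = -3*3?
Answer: -638859860998/606053 ≈ -1.0541e+6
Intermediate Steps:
s(I, o) = 2/(769 + o**2) (s(I, o) = 2/(-4 + (o*o + 773)) = 2/(-4 + (o**2 + 773)) = 2/(-4 + (773 + o**2)) = 2/(769 + o**2))
q = -981266 (q = 2*(-490633) = -981266)
A = -9
B(x) = -189 (B(x) = 3 + (20*(-9) - 12) = 3 + (-180 - 12) = 3 - 192 = -189)
K = -594699203100/606053 (K = -981266 - 2/(769 + 778**2) = -981266 - 2/(769 + 605284) = -981266 - 2/606053 = -594699203100/606053 ≈ -9.8127e+5)
(6607*(-11) + B(-1007)) + K = (6607*(-11) - 189) - 594699203100/606053 = (-72677 - 189) - 594699203100/606053 = -72866 - 594699203100/606053 = -638859860998/606053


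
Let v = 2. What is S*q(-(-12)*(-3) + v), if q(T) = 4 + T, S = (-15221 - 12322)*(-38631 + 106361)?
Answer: 55964621700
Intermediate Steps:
S = -1865487390 (S = -27543*67730 = -1865487390)
S*q(-(-12)*(-3) + v) = -1865487390*(4 + (-(-12)*(-3) + 2)) = -1865487390*(4 + (-3*12 + 2)) = -1865487390*(4 + (-36 + 2)) = -1865487390*(4 - 34) = -1865487390*(-30) = 55964621700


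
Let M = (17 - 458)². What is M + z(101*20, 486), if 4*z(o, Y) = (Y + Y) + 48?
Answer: 194736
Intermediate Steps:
M = 194481 (M = (-441)² = 194481)
z(o, Y) = 12 + Y/2 (z(o, Y) = ((Y + Y) + 48)/4 = (2*Y + 48)/4 = (48 + 2*Y)/4 = 12 + Y/2)
M + z(101*20, 486) = 194481 + (12 + (½)*486) = 194481 + (12 + 243) = 194481 + 255 = 194736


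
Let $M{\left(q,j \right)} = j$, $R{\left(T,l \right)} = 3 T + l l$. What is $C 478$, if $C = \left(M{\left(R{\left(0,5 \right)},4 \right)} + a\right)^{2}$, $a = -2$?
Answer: $1912$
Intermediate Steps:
$R{\left(T,l \right)} = l^{2} + 3 T$ ($R{\left(T,l \right)} = 3 T + l^{2} = l^{2} + 3 T$)
$C = 4$ ($C = \left(4 - 2\right)^{2} = 2^{2} = 4$)
$C 478 = 4 \cdot 478 = 1912$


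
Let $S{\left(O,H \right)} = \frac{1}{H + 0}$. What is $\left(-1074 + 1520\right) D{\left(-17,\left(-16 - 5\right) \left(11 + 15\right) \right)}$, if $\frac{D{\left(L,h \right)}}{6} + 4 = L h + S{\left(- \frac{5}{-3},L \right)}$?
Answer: $\frac{422072100}{17} \approx 2.4828 \cdot 10^{7}$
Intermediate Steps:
$S{\left(O,H \right)} = \frac{1}{H}$
$D{\left(L,h \right)} = -24 + \frac{6}{L} + 6 L h$ ($D{\left(L,h \right)} = -24 + 6 \left(L h + \frac{1}{L}\right) = -24 + 6 \left(\frac{1}{L} + L h\right) = -24 + \left(\frac{6}{L} + 6 L h\right) = -24 + \frac{6}{L} + 6 L h$)
$\left(-1074 + 1520\right) D{\left(-17,\left(-16 - 5\right) \left(11 + 15\right) \right)} = \left(-1074 + 1520\right) \left(-24 + \frac{6}{-17} + 6 \left(-17\right) \left(-16 - 5\right) \left(11 + 15\right)\right) = 446 \left(-24 + 6 \left(- \frac{1}{17}\right) + 6 \left(-17\right) \left(\left(-21\right) 26\right)\right) = 446 \left(-24 - \frac{6}{17} + 6 \left(-17\right) \left(-546\right)\right) = 446 \left(-24 - \frac{6}{17} + 55692\right) = 446 \cdot \frac{946350}{17} = \frac{422072100}{17}$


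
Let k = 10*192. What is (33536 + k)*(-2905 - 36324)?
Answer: -1390903424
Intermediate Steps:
k = 1920
(33536 + k)*(-2905 - 36324) = (33536 + 1920)*(-2905 - 36324) = 35456*(-39229) = -1390903424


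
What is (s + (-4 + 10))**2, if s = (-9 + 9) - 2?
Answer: 16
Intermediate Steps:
s = -2 (s = 0 - 2 = -2)
(s + (-4 + 10))**2 = (-2 + (-4 + 10))**2 = (-2 + 6)**2 = 4**2 = 16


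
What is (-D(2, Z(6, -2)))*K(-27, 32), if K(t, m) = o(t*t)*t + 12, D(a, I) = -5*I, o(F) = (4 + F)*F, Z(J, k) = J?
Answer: -432828810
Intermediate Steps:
o(F) = F*(4 + F)
K(t, m) = 12 + t³*(4 + t²) (K(t, m) = ((t*t)*(4 + t*t))*t + 12 = (t²*(4 + t²))*t + 12 = t³*(4 + t²) + 12 = 12 + t³*(4 + t²))
(-D(2, Z(6, -2)))*K(-27, 32) = (-(-5)*6)*(12 + (-27)³*(4 + (-27)²)) = (-1*(-30))*(12 - 19683*(4 + 729)) = 30*(12 - 19683*733) = 30*(12 - 14427639) = 30*(-14427627) = -432828810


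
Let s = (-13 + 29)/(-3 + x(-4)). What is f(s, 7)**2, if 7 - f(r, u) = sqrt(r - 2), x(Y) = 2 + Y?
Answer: (35 - I*sqrt(130))**2/25 ≈ 43.8 - 31.925*I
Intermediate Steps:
s = -16/5 (s = (-13 + 29)/(-3 + (2 - 4)) = 16/(-3 - 2) = 16/(-5) = 16*(-1/5) = -16/5 ≈ -3.2000)
f(r, u) = 7 - sqrt(-2 + r) (f(r, u) = 7 - sqrt(r - 2) = 7 - sqrt(-2 + r))
f(s, 7)**2 = (7 - sqrt(-2 - 16/5))**2 = (7 - sqrt(-26/5))**2 = (7 - I*sqrt(130)/5)**2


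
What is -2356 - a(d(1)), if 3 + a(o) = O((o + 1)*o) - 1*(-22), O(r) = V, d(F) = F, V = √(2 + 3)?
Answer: -2375 - √5 ≈ -2377.2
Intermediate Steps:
V = √5 ≈ 2.2361
O(r) = √5
a(o) = 19 + √5 (a(o) = -3 + (√5 - 1*(-22)) = -3 + (√5 + 22) = -3 + (22 + √5) = 19 + √5)
-2356 - a(d(1)) = -2356 - (19 + √5) = -2356 + (-19 - √5) = -2375 - √5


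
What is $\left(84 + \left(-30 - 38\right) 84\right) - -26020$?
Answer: $20392$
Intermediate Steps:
$\left(84 + \left(-30 - 38\right) 84\right) - -26020 = \left(84 + \left(-30 - 38\right) 84\right) + 26020 = \left(84 - 5712\right) + 26020 = -5628 + 26020 = 20392$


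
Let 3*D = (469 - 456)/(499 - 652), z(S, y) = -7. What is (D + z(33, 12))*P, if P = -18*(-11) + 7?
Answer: -661330/459 ≈ -1440.8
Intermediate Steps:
D = -13/459 (D = ((469 - 456)/(499 - 652))/3 = (13/(-153))/3 = (13*(-1/153))/3 = (1/3)*(-13/153) = -13/459 ≈ -0.028322)
P = 205 (P = 198 + 7 = 205)
(D + z(33, 12))*P = (-13/459 - 7)*205 = -3226/459*205 = -661330/459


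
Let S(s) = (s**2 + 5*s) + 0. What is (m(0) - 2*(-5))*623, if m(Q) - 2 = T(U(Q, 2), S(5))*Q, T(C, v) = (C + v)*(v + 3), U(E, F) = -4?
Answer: 7476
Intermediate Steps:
S(s) = s**2 + 5*s
T(C, v) = (3 + v)*(C + v) (T(C, v) = (C + v)*(3 + v) = (3 + v)*(C + v))
m(Q) = 2 + 2438*Q (m(Q) = 2 + ((5*(5 + 5))**2 + 3*(-4) + 3*(5*(5 + 5)) - 20*(5 + 5))*Q = 2 + ((5*10)**2 - 12 + 3*(5*10) - 20*10)*Q = 2 + (50**2 - 12 + 3*50 - 4*50)*Q = 2 + (2500 - 12 + 150 - 200)*Q = 2 + 2438*Q)
(m(0) - 2*(-5))*623 = ((2 + 2438*0) - 2*(-5))*623 = ((2 + 0) + 10)*623 = (2 + 10)*623 = 12*623 = 7476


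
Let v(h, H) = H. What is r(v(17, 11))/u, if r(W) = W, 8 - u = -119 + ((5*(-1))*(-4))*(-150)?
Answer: 11/3127 ≈ 0.0035177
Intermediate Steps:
u = 3127 (u = 8 - (-119 + ((5*(-1))*(-4))*(-150)) = 8 - (-119 - 5*(-4)*(-150)) = 8 - (-119 + 20*(-150)) = 8 - (-119 - 3000) = 8 - 1*(-3119) = 8 + 3119 = 3127)
r(v(17, 11))/u = 11/3127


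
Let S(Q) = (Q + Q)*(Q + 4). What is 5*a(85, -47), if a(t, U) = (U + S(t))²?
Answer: 1137484445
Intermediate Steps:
S(Q) = 2*Q*(4 + Q) (S(Q) = (2*Q)*(4 + Q) = 2*Q*(4 + Q))
a(t, U) = (U + 2*t*(4 + t))²
5*a(85, -47) = 5*(-47 + 2*85*(4 + 85))² = 5*(-47 + 2*85*89)² = 5*(-47 + 15130)² = 5*15083² = 5*227496889 = 1137484445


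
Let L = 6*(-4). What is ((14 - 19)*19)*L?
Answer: 2280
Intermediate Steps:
L = -24
((14 - 19)*19)*L = ((14 - 19)*19)*(-24) = -5*19*(-24) = -95*(-24) = 2280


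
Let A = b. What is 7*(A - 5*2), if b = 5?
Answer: -35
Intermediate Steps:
A = 5
7*(A - 5*2) = 7*(5 - 5*2) = 7*(5 - 10) = 7*(-5) = -35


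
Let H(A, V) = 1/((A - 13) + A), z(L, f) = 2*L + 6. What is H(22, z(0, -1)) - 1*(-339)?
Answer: 10510/31 ≈ 339.03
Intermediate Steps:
z(L, f) = 6 + 2*L
H(A, V) = 1/(-13 + 2*A) (H(A, V) = 1/((-13 + A) + A) = 1/(-13 + 2*A))
H(22, z(0, -1)) - 1*(-339) = 1/(-13 + 2*22) - 1*(-339) = 1/(-13 + 44) + 339 = 1/31 + 339 = 10510/31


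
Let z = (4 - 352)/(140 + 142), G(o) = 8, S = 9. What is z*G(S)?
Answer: -464/47 ≈ -9.8723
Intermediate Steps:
z = -58/47 (z = -348/282 = -348*1/282 = -58/47 ≈ -1.2340)
z*G(S) = -58/47*8 = -464/47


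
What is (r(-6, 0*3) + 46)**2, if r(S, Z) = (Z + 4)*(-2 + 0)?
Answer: 1444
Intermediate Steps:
r(S, Z) = -8 - 2*Z (r(S, Z) = (4 + Z)*(-2) = -8 - 2*Z)
(r(-6, 0*3) + 46)**2 = ((-8 - 0*3) + 46)**2 = ((-8 - 2*0) + 46)**2 = ((-8 + 0) + 46)**2 = (-8 + 46)**2 = 38**2 = 1444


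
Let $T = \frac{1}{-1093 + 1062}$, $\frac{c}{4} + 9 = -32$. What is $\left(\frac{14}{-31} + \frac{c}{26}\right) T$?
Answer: $\frac{2724}{12493} \approx 0.21804$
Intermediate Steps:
$c = -164$ ($c = -36 + 4 \left(-32\right) = -36 - 128 = -164$)
$T = - \frac{1}{31}$ ($T = \frac{1}{-31} = - \frac{1}{31} \approx -0.032258$)
$\left(\frac{14}{-31} + \frac{c}{26}\right) T = \left(\frac{14}{-31} - \frac{164}{26}\right) \left(- \frac{1}{31}\right) = \left(14 \left(- \frac{1}{31}\right) - \frac{82}{13}\right) \left(- \frac{1}{31}\right) = \left(- \frac{14}{31} - \frac{82}{13}\right) \left(- \frac{1}{31}\right) = \left(- \frac{2724}{403}\right) \left(- \frac{1}{31}\right) = \frac{2724}{12493}$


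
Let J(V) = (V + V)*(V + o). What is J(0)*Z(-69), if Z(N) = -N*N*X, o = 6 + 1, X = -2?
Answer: 0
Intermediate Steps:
o = 7
Z(N) = 2*N² (Z(N) = -N*N*(-2) = -N²*(-2) = -(-2)*N² = 2*N²)
J(V) = 2*V*(7 + V) (J(V) = (V + V)*(V + 7) = (2*V)*(7 + V) = 2*V*(7 + V))
J(0)*Z(-69) = (2*0*(7 + 0))*(2*(-69)²) = (2*0*7)*(2*4761) = 0*9522 = 0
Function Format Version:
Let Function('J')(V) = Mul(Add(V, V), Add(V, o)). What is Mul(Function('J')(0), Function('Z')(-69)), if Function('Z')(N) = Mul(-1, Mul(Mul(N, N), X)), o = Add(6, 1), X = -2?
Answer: 0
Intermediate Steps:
o = 7
Function('Z')(N) = Mul(2, Pow(N, 2)) (Function('Z')(N) = Mul(-1, Mul(Mul(N, N), -2)) = Mul(-1, Mul(Pow(N, 2), -2)) = Mul(-1, Mul(-2, Pow(N, 2))) = Mul(2, Pow(N, 2)))
Function('J')(V) = Mul(2, V, Add(7, V)) (Function('J')(V) = Mul(Add(V, V), Add(V, 7)) = Mul(Mul(2, V), Add(7, V)) = Mul(2, V, Add(7, V)))
Mul(Function('J')(0), Function('Z')(-69)) = Mul(Mul(2, 0, Add(7, 0)), Mul(2, Pow(-69, 2))) = Mul(Mul(2, 0, 7), Mul(2, 4761)) = Mul(0, 9522) = 0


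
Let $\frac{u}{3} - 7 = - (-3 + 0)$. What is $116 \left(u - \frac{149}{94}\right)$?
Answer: $\frac{154918}{47} \approx 3296.1$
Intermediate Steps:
$u = 30$ ($u = 21 + 3 \left(- (-3 + 0)\right) = 21 + 3 \left(\left(-1\right) \left(-3\right)\right) = 21 + 3 \cdot 3 = 21 + 9 = 30$)
$116 \left(u - \frac{149}{94}\right) = 116 \left(30 - \frac{149}{94}\right) = 116 \cdot \frac{2671}{94} = \frac{154918}{47}$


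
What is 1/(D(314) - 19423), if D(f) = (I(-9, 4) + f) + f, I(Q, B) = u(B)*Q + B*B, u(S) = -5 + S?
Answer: -1/18770 ≈ -5.3276e-5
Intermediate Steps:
I(Q, B) = B**2 + Q*(-5 + B) (I(Q, B) = (-5 + B)*Q + B*B = Q*(-5 + B) + B**2 = B**2 + Q*(-5 + B))
D(f) = 25 + 2*f (D(f) = ((4**2 - 9*(-5 + 4)) + f) + f = ((16 - 9*(-1)) + f) + f = ((16 + 9) + f) + f = (25 + f) + f = 25 + 2*f)
1/(D(314) - 19423) = 1/((25 + 2*314) - 19423) = 1/((25 + 628) - 19423) = 1/(653 - 19423) = 1/(-18770) = -1/18770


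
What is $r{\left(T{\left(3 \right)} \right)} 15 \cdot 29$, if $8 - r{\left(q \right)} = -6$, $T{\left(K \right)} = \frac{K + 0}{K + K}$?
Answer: $6090$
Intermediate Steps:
$T{\left(K \right)} = \frac{1}{2}$ ($T{\left(K \right)} = \frac{K}{2 K} = K \frac{1}{2 K} = \frac{1}{2}$)
$r{\left(q \right)} = 14$ ($r{\left(q \right)} = 8 - -6 = 8 + 6 = 14$)
$r{\left(T{\left(3 \right)} \right)} 15 \cdot 29 = 14 \cdot 15 \cdot 29 = 210 \cdot 29 = 6090$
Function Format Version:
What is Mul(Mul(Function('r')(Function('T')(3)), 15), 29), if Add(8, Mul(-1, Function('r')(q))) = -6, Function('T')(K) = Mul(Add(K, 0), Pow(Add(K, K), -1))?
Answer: 6090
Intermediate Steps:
Function('T')(K) = Rational(1, 2) (Function('T')(K) = Mul(K, Pow(Mul(2, K), -1)) = Mul(K, Mul(Rational(1, 2), Pow(K, -1))) = Rational(1, 2))
Function('r')(q) = 14 (Function('r')(q) = Add(8, Mul(-1, -6)) = Add(8, 6) = 14)
Mul(Mul(Function('r')(Function('T')(3)), 15), 29) = Mul(Mul(14, 15), 29) = Mul(210, 29) = 6090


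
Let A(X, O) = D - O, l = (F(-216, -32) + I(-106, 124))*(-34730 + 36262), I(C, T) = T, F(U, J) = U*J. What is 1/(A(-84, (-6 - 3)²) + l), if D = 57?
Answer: 1/10779128 ≈ 9.2772e-8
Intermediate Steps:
F(U, J) = J*U
l = 10779152 (l = (-32*(-216) + 124)*(-34730 + 36262) = (6912 + 124)*1532 = 7036*1532 = 10779152)
A(X, O) = 57 - O
1/(A(-84, (-6 - 3)²) + l) = 1/((57 - (-6 - 3)²) + 10779152) = 1/((57 - 1*(-9)²) + 10779152) = 1/((57 - 1*81) + 10779152) = 1/((57 - 81) + 10779152) = 1/(-24 + 10779152) = 1/10779128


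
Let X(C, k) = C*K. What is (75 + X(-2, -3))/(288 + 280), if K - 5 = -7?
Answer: 79/568 ≈ 0.13908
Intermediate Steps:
K = -2 (K = 5 - 7 = -2)
X(C, k) = -2*C (X(C, k) = C*(-2) = -2*C)
(75 + X(-2, -3))/(288 + 280) = (75 - 2*(-2))/(288 + 280) = (75 + 4)/568 = 79*(1/568) = 79/568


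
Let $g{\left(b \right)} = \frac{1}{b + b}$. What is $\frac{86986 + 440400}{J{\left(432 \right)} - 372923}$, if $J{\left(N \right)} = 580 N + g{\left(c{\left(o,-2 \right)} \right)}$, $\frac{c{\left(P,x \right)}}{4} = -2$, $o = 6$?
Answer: $- \frac{8438176}{1957809} \approx -4.31$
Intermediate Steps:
$c{\left(P,x \right)} = -8$ ($c{\left(P,x \right)} = 4 \left(-2\right) = -8$)
$g{\left(b \right)} = \frac{1}{2 b}$
$J{\left(N \right)} = - \frac{1}{16} + 580 N$ ($J{\left(N \right)} = 580 N + \frac{1}{2 \left(-8\right)} = 580 N + \frac{1}{2} \left(- \frac{1}{8}\right) = 580 N - \frac{1}{16} = - \frac{1}{16} + 580 N$)
$\frac{86986 + 440400}{J{\left(432 \right)} - 372923} = \frac{86986 + 440400}{\left(- \frac{1}{16} + 580 \cdot 432\right) - 372923} = \frac{527386}{\left(- \frac{1}{16} + 250560\right) - 372923} = \frac{527386}{\frac{4008959}{16} - 372923} = \frac{527386}{- \frac{1957809}{16}} = 527386 \left(- \frac{16}{1957809}\right) = - \frac{8438176}{1957809}$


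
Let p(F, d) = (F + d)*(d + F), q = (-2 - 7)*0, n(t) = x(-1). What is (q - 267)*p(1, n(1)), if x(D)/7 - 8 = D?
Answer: -667500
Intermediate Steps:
x(D) = 56 + 7*D
n(t) = 49 (n(t) = 56 + 7*(-1) = 56 - 7 = 49)
q = 0 (q = -9*0 = 0)
p(F, d) = (F + d)² (p(F, d) = (F + d)*(F + d) = (F + d)²)
(q - 267)*p(1, n(1)) = (0 - 267)*(1 + 49)² = -267*50² = -267*2500 = -667500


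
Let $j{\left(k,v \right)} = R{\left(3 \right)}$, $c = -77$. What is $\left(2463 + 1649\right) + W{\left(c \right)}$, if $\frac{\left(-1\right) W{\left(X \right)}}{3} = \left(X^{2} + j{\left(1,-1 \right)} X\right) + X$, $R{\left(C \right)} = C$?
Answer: $-12751$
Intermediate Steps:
$j{\left(k,v \right)} = 3$
$W{\left(X \right)} = - 12 X - 3 X^{2}$ ($W{\left(X \right)} = - 3 \left(\left(X^{2} + 3 X\right) + X\right) = - 3 \left(X^{2} + 4 X\right) = - 12 X - 3 X^{2}$)
$\left(2463 + 1649\right) + W{\left(c \right)} = \left(2463 + 1649\right) - - 231 \left(4 - 77\right) = 4112 - \left(-231\right) \left(-73\right) = 4112 - 16863 = -12751$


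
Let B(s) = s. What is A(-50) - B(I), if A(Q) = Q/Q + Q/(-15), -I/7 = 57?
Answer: 1210/3 ≈ 403.33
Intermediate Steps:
I = -399 (I = -7*57 = -399)
A(Q) = 1 - Q/15 (A(Q) = 1 + Q*(-1/15) = 1 - Q/15)
A(-50) - B(I) = (1 - 1/15*(-50)) - 1*(-399) = (1 + 10/3) + 399 = 13/3 + 399 = 1210/3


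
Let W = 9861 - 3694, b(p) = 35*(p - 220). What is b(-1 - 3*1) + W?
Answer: -1673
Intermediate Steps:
b(p) = -7700 + 35*p (b(p) = 35*(-220 + p) = -7700 + 35*p)
W = 6167
b(-1 - 3*1) + W = (-7700 + 35*(-1 - 3*1)) + 6167 = (-7700 + 35*(-1 - 3)) + 6167 = (-7700 + 35*(-4)) + 6167 = (-7700 - 140) + 6167 = -7840 + 6167 = -1673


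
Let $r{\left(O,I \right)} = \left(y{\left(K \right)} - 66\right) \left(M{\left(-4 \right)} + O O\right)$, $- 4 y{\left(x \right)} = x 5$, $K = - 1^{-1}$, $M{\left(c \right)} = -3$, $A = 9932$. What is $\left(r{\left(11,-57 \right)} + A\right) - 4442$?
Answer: $- \frac{4301}{2} \approx -2150.5$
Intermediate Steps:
$K = -1$ ($K = \left(-1\right) 1 = -1$)
$y{\left(x \right)} = - \frac{5 x}{4}$ ($y{\left(x \right)} = - \frac{x 5}{4} = - \frac{5 x}{4}$)
$r{\left(O,I \right)} = \frac{777}{4} - \frac{259 O^{2}}{4}$ ($r{\left(O,I \right)} = \left(\left(- \frac{5}{4}\right) \left(-1\right) - 66\right) \left(-3 + O O\right) = \left(\frac{5}{4} - 66\right) \left(-3 + O^{2}\right) = - \frac{259 \left(-3 + O^{2}\right)}{4} = \frac{777}{4} - \frac{259 O^{2}}{4}$)
$\left(r{\left(11,-57 \right)} + A\right) - 4442 = \left(\left(\frac{777}{4} - \frac{259 \cdot 11^{2}}{4}\right) + 9932\right) - 4442 = \left(\left(\frac{777}{4} - \frac{31339}{4}\right) + 9932\right) - 4442 = \left(- \frac{15281}{2} + 9932\right) - 4442 = \frac{4583}{2} - 4442 = - \frac{4301}{2}$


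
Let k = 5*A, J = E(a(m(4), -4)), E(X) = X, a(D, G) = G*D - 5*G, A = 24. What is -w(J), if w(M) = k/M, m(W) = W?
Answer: -30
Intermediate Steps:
a(D, G) = -5*G + D*G (a(D, G) = D*G - 5*G = -5*G + D*G)
J = 4 (J = -4*(-5 + 4) = -4*(-1) = 4)
k = 120 (k = 5*24 = 120)
w(M) = 120/M
-w(J) = -120/4 = -1*30 = -30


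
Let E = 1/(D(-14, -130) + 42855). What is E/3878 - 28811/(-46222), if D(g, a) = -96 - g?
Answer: 1194746761014/1916753471017 ≈ 0.62332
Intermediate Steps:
E = 1/42773 (E = 1/((-96 - 1*(-14)) + 42855) = 1/((-96 + 14) + 42855) = 1/(-82 + 42855) = 1/42773 ≈ 2.3379e-5)
E/3878 - 28811/(-46222) = (1/42773)/3878 - 28811/(-46222) = (1/42773)*(1/3878) - 28811*(-1/46222) = 1/165873694 + 28811/46222 = 1194746761014/1916753471017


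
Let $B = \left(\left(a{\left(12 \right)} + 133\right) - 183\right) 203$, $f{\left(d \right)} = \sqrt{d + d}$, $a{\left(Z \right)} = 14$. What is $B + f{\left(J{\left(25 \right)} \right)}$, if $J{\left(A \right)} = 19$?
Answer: $-7308 + \sqrt{38} \approx -7301.8$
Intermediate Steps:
$f{\left(d \right)} = \sqrt{2} \sqrt{d}$ ($f{\left(d \right)} = \sqrt{2 d} = \sqrt{2} \sqrt{d}$)
$B = -7308$ ($B = \left(\left(14 + 133\right) - 183\right) 203 = \left(147 - 183\right) 203 = \left(-36\right) 203 = -7308$)
$B + f{\left(J{\left(25 \right)} \right)} = -7308 + \sqrt{2} \sqrt{19} = -7308 + \sqrt{38}$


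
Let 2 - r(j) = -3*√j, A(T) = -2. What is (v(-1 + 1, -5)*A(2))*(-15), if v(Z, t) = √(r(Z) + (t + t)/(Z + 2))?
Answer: 30*I*√3 ≈ 51.962*I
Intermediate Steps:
r(j) = 2 + 3*√j (r(j) = 2 - (-3)*√j = 2 + 3*√j)
v(Z, t) = √(2 + 3*√Z + 2*t/(2 + Z)) (v(Z, t) = √((2 + 3*√Z) + (t + t)/(Z + 2)) = √((2 + 3*√Z) + (2*t)/(2 + Z)) = √((2 + 3*√Z) + 2*t/(2 + Z)) = √(2 + 3*√Z + 2*t/(2 + Z)))
(v(-1 + 1, -5)*A(2))*(-15) = (√((2*(-5) + (2 + (-1 + 1))*(2 + 3*√(-1 + 1)))/(2 + (-1 + 1)))*(-2))*(-15) = (√((-10 + (2 + 0)*(2 + 3*√0))/(2 + 0))*(-2))*(-15) = (√((-10 + 2*(2 + 3*0))/2)*(-2))*(-15) = (√((-10 + 2*(2 + 0))/2)*(-2))*(-15) = (√((-10 + 2*2)/2)*(-2))*(-15) = (√((-10 + 4)/2)*(-2))*(-15) = (√((½)*(-6))*(-2))*(-15) = (√(-3)*(-2))*(-15) = ((I*√3)*(-2))*(-15) = -2*I*√3*(-15) = 30*I*√3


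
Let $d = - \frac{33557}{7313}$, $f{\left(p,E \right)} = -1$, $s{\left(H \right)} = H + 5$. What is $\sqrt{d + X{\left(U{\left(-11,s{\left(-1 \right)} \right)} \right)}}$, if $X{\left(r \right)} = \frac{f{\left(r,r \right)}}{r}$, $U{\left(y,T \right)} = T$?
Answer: $\frac{i \sqrt{1035089333}}{14626} \approx 2.1997 i$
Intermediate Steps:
$s{\left(H \right)} = 5 + H$
$d = - \frac{33557}{7313}$ ($d = \left(-33557\right) \frac{1}{7313} = - \frac{33557}{7313} \approx -4.5887$)
$X{\left(r \right)} = - \frac{1}{r}$
$\sqrt{d + X{\left(U{\left(-11,s{\left(-1 \right)} \right)} \right)}} = \sqrt{- \frac{33557}{7313} - \frac{1}{5 - 1}} = \sqrt{- \frac{33557}{7313} - \frac{1}{4}} = \sqrt{- \frac{141541}{29252}} = \frac{i \sqrt{1035089333}}{14626}$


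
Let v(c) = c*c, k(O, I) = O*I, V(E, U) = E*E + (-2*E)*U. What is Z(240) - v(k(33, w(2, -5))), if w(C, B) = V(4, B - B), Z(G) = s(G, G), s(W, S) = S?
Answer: -278544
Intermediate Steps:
V(E, U) = E**2 - 2*E*U
Z(G) = G
w(C, B) = 16 (w(C, B) = 4*(4 - 2*(B - B)) = 4*(4 - 2*0) = 4*(4 + 0) = 4*4 = 16)
k(O, I) = I*O
v(c) = c**2
Z(240) - v(k(33, w(2, -5))) = 240 - (16*33)**2 = 240 - 1*528**2 = 240 - 1*278784 = 240 - 278784 = -278544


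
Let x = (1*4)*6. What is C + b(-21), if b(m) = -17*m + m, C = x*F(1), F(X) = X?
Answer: 360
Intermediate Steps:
x = 24 (x = 4*6 = 24)
C = 24 (C = 24*1 = 24)
b(m) = -16*m
C + b(-21) = 24 - 16*(-21) = 24 + 336 = 360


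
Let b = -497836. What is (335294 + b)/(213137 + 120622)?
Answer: -162542/333759 ≈ -0.48700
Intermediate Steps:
(335294 + b)/(213137 + 120622) = (335294 - 497836)/(213137 + 120622) = -162542/333759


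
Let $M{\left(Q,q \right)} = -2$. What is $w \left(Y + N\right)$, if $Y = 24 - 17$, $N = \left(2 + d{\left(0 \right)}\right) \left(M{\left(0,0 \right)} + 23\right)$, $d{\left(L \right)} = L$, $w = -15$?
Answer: $-735$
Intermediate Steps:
$N = 42$ ($N = \left(2 + 0\right) \left(-2 + 23\right) = 2 \cdot 21 = 42$)
$Y = 7$ ($Y = 24 - 17 = 7$)
$w \left(Y + N\right) = - 15 \left(7 + 42\right) = \left(-15\right) 49 = -735$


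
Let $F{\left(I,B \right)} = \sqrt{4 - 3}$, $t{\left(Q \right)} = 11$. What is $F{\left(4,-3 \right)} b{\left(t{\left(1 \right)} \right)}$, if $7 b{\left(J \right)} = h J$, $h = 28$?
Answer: $44$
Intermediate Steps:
$F{\left(I,B \right)} = 1$ ($F{\left(I,B \right)} = \sqrt{1} = 1$)
$b{\left(J \right)} = 4 J$ ($b{\left(J \right)} = \frac{28 J}{7} = 4 J$)
$F{\left(4,-3 \right)} b{\left(t{\left(1 \right)} \right)} = 1 \cdot 4 \cdot 11 = 1 \cdot 44 = 44$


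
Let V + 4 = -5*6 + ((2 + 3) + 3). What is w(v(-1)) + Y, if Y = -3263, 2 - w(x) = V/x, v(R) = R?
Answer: -3287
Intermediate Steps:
V = -26 (V = -4 + (-5*6 + ((2 + 3) + 3)) = -4 + (-30 + (5 + 3)) = -4 + (-30 + 8) = -4 - 22 = -26)
w(x) = 2 + 26/x (w(x) = 2 - (-26)/x = 2 + 26/x)
w(v(-1)) + Y = (2 + 26/(-1)) - 3263 = (2 + 26*(-1)) - 3263 = (2 - 26) - 3263 = -24 - 3263 = -3287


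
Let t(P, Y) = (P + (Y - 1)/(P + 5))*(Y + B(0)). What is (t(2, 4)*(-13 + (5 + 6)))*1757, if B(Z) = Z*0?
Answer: -34136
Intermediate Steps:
B(Z) = 0
t(P, Y) = Y*(P + (-1 + Y)/(5 + P)) (t(P, Y) = (P + (Y - 1)/(P + 5))*(Y + 0) = (P + (-1 + Y)/(5 + P))*Y = Y*(P + (-1 + Y)/(5 + P)))
(t(2, 4)*(-13 + (5 + 6)))*1757 = ((4*(-1 + 4 + 2**2 + 5*2)/(5 + 2))*(-13 + (5 + 6)))*1757 = ((4*(-1 + 4 + 4 + 10)/7)*(-13 + 11))*1757 = ((4*(1/7)*17)*(-2))*1757 = ((68/7)*(-2))*1757 = -136/7*1757 = -34136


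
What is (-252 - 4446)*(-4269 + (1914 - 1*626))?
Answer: 14004738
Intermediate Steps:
(-252 - 4446)*(-4269 + (1914 - 1*626)) = -4698*(-4269 + (1914 - 626)) = -4698*(-4269 + 1288) = -4698*(-2981) = 14004738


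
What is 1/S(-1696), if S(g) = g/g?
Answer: 1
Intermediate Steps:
S(g) = 1
1/S(-1696) = 1/1 = 1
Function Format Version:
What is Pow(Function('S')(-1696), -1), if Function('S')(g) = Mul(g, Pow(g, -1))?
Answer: 1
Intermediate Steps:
Function('S')(g) = 1
Pow(Function('S')(-1696), -1) = Pow(1, -1) = 1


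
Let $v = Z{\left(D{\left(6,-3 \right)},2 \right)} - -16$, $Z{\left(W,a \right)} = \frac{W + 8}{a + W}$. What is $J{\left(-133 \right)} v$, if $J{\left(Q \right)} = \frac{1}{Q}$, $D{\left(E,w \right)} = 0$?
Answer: $- \frac{20}{133} \approx -0.15038$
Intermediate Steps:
$Z{\left(W,a \right)} = \frac{8 + W}{W + a}$
$v = 20$ ($v = \frac{8 + 0}{0 + 2} - -16 = \frac{1}{2} \cdot 8 + 16 = 4 + 16 = 20$)
$J{\left(-133 \right)} v = \frac{1}{-133} \cdot 20 = \left(- \frac{1}{133}\right) 20 = - \frac{20}{133}$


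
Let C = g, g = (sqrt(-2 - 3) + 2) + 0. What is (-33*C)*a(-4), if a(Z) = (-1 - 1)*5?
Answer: 660 + 330*I*sqrt(5) ≈ 660.0 + 737.9*I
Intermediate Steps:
a(Z) = -10 (a(Z) = -2*5 = -10)
g = 2 + I*sqrt(5) (g = (sqrt(-5) + 2) + 0 = (I*sqrt(5) + 2) + 0 = (2 + I*sqrt(5)) + 0 = 2 + I*sqrt(5) ≈ 2.0 + 2.2361*I)
C = 2 + I*sqrt(5) ≈ 2.0 + 2.2361*I
(-33*C)*a(-4) = -33*(2 + I*sqrt(5))*(-10) = (-66 - 33*I*sqrt(5))*(-10) = 660 + 330*I*sqrt(5)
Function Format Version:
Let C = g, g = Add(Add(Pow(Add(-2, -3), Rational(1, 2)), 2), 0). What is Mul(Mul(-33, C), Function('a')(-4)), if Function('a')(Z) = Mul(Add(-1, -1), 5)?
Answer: Add(660, Mul(330, I, Pow(5, Rational(1, 2)))) ≈ Add(660.00, Mul(737.90, I))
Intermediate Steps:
Function('a')(Z) = -10 (Function('a')(Z) = Mul(-2, 5) = -10)
g = Add(2, Mul(I, Pow(5, Rational(1, 2)))) (g = Add(Add(Pow(-5, Rational(1, 2)), 2), 0) = Add(Add(Mul(I, Pow(5, Rational(1, 2))), 2), 0) = Add(Add(2, Mul(I, Pow(5, Rational(1, 2)))), 0) = Add(2, Mul(I, Pow(5, Rational(1, 2)))) ≈ Add(2.0000, Mul(2.2361, I)))
C = Add(2, Mul(I, Pow(5, Rational(1, 2)))) ≈ Add(2.0000, Mul(2.2361, I))
Mul(Mul(-33, C), Function('a')(-4)) = Mul(Mul(-33, Add(2, Mul(I, Pow(5, Rational(1, 2))))), -10) = Mul(Add(-66, Mul(-33, I, Pow(5, Rational(1, 2)))), -10) = Add(660, Mul(330, I, Pow(5, Rational(1, 2))))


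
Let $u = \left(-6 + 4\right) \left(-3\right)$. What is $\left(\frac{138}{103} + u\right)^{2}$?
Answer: $\frac{571536}{10609} \approx 53.873$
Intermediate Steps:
$u = 6$ ($u = \left(-2\right) \left(-3\right) = 6$)
$\left(\frac{138}{103} + u\right)^{2} = \left(\frac{138}{103} + 6\right)^{2} = \left(\frac{756}{103}\right)^{2} = \frac{571536}{10609}$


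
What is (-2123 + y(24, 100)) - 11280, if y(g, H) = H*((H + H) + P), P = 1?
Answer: 6697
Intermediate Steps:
y(g, H) = H*(1 + 2*H) (y(g, H) = H*((H + H) + 1) = H*(2*H + 1) = H*(1 + 2*H))
(-2123 + y(24, 100)) - 11280 = (-2123 + 100*(1 + 2*100)) - 11280 = (-2123 + 100*(1 + 200)) - 11280 = (-2123 + 100*201) - 11280 = (-2123 + 20100) - 11280 = 17977 - 11280 = 6697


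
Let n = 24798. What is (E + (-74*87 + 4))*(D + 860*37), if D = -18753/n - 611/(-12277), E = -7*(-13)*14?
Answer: -8331014604856620/50740841 ≈ -1.6419e+8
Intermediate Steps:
E = 1274 (E = 91*14 = 1274)
D = -71693001/101481682 (D = -18753/24798 - 611/(-12277) = -18753*1/24798 - 611*(-1/12277) = -6251/8266 + 611/12277 = -71693001/101481682 ≈ -0.70646)
(E + (-74*87 + 4))*(D + 860*37) = (1274 + (-74*87 + 4))*(-71693001/101481682 + 860*37) = (1274 + (-6438 + 4))*(-71693001/101481682 + 31820) = (1274 - 6434)*(3229075428239/101481682) = -5160*3229075428239/101481682 = -8331014604856620/50740841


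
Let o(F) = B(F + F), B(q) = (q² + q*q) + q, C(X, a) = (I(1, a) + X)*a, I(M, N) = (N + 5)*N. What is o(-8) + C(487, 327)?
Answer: 35660173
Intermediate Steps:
I(M, N) = N*(5 + N) (I(M, N) = (5 + N)*N = N*(5 + N))
C(X, a) = a*(X + a*(5 + a)) (C(X, a) = (a*(5 + a) + X)*a = (X + a*(5 + a))*a = a*(X + a*(5 + a)))
B(q) = q + 2*q² (B(q) = (q² + q²) + q = 2*q² + q = q + 2*q²)
o(F) = 2*F*(1 + 4*F) (o(F) = (F + F)*(1 + 2*(F + F)) = (2*F)*(1 + 2*(2*F)) = (2*F)*(1 + 4*F) = 2*F*(1 + 4*F))
o(-8) + C(487, 327) = 2*(-8)*(1 + 4*(-8)) + 327*(487 + 327*(5 + 327)) = 2*(-8)*(1 - 32) + 327*(487 + 327*332) = 2*(-8)*(-31) + 327*(487 + 108564) = 496 + 327*109051 = 496 + 35659677 = 35660173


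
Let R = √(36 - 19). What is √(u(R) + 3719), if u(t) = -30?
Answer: √3689 ≈ 60.737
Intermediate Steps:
R = √17 ≈ 4.1231
√(u(R) + 3719) = √(-30 + 3719) = √3689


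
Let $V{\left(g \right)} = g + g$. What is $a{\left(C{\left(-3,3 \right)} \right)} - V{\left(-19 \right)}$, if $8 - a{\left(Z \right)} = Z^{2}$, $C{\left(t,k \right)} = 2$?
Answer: $42$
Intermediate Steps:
$a{\left(Z \right)} = 8 - Z^{2}$
$V{\left(g \right)} = 2 g$
$a{\left(C{\left(-3,3 \right)} \right)} - V{\left(-19 \right)} = \left(8 - 2^{2}\right) - 2 \left(-19\right) = \left(8 - 4\right) - -38 = \left(8 - 4\right) + 38 = 4 + 38 = 42$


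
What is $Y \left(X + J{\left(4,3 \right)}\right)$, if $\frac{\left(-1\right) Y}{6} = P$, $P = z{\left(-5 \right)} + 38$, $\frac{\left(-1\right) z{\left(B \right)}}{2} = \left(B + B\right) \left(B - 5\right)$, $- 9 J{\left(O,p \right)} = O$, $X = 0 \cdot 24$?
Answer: $-432$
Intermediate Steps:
$X = 0$
$J{\left(O,p \right)} = - \frac{O}{9}$
$z{\left(B \right)} = - 4 B \left(-5 + B\right)$ ($z{\left(B \right)} = - 2 \left(B + B\right) \left(B - 5\right) = - 2 \cdot 2 B \left(-5 + B\right) = - 4 B \left(-5 + B\right)$)
$P = -162$ ($P = 4 \left(-5\right) \left(5 - -5\right) + 38 = 4 \left(-5\right) \left(5 + 5\right) + 38 = 4 \left(-5\right) 10 + 38 = -200 + 38 = -162$)
$Y = 972$ ($Y = \left(-6\right) \left(-162\right) = 972$)
$Y \left(X + J{\left(4,3 \right)}\right) = 972 \left(0 - \frac{4}{9}\right) = 972 \left(- \frac{4}{9}\right) = -432$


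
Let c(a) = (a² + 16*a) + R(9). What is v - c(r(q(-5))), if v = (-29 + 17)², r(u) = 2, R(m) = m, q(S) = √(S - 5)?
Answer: 99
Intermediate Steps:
q(S) = √(-5 + S)
c(a) = 9 + a² + 16*a (c(a) = (a² + 16*a) + 9 = 9 + a² + 16*a)
v = 144 (v = (-12)² = 144)
v - c(r(q(-5))) = 144 - (9 + 2² + 16*2) = 144 - (9 + 4 + 32) = 144 - 1*45 = 144 - 45 = 99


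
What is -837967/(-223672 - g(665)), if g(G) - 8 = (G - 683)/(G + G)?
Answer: 557248055/148747191 ≈ 3.7463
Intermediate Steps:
g(G) = 8 + (-683 + G)/(2*G) (g(G) = 8 + (G - 683)/(G + G) = 8 + (-683 + G)/((2*G)) = 8 + (-683 + G)*(1/(2*G)) = 8 + (-683 + G)/(2*G))
-837967/(-223672 - g(665)) = -837967/(-223672 - (-683 + 17*665)/(2*665)) = -837967/(-223672 - (-683 + 11305)/(2*665)) = -837967/(-223672 - 10622/(2*665)) = -837967/(-223672 - 1*5311/665) = -837967/(-223672 - 5311/665) = -837967/(-148747191/665) = -837967*(-665/148747191) = 557248055/148747191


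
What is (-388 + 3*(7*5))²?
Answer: 80089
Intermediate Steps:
(-388 + 3*(7*5))² = (-388 + 3*35)² = (-388 + 105)² = (-283)² = 80089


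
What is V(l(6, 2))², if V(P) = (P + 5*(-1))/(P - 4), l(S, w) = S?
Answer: ¼ ≈ 0.25000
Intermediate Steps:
V(P) = (-5 + P)/(-4 + P) (V(P) = (P - 5)/(-4 + P) = (-5 + P)/(-4 + P))
V(l(6, 2))² = ((-5 + 6)/(-4 + 6))² = (1/2)² = ((½)*1)² = (½)² = ¼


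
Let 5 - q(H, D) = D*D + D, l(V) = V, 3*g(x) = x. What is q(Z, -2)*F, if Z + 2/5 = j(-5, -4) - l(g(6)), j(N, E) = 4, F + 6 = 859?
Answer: 2559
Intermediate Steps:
F = 853 (F = -6 + 859 = 853)
g(x) = x/3
Z = 8/5 (Z = -⅖ + (4 - 6/3) = -⅖ + (4 - 1*2) = -⅖ + (4 - 2) = -⅖ + 2 = 8/5 ≈ 1.6000)
q(H, D) = 5 - D - D² (q(H, D) = 5 - (D*D + D) = 5 - (D² + D) = 5 - (D + D²) = 5 + (-D - D²) = 5 - D - D²)
q(Z, -2)*F = (5 - 1*(-2) - 1*(-2)²)*853 = (5 + 2 - 1*4)*853 = (5 + 2 - 4)*853 = 3*853 = 2559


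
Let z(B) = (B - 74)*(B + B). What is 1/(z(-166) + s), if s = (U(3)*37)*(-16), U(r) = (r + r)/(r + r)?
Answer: 1/79088 ≈ 1.2644e-5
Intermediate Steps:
U(r) = 1 (U(r) = (2*r)/((2*r)) = (2*r)*(1/(2*r)) = 1)
s = -592 (s = (1*37)*(-16) = 37*(-16) = -592)
z(B) = 2*B*(-74 + B) (z(B) = (-74 + B)*(2*B) = 2*B*(-74 + B))
1/(z(-166) + s) = 1/(2*(-166)*(-74 - 166) - 592) = 1/(2*(-166)*(-240) - 592) = 1/(79680 - 592) = 1/79088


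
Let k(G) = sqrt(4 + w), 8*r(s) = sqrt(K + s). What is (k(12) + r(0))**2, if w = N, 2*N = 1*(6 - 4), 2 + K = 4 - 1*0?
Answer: 161/32 + sqrt(10)/4 ≈ 5.8218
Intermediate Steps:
K = 2 (K = -2 + (4 - 1*0) = -2 + (4 + 0) = -2 + 4 = 2)
N = 1 (N = (1*(6 - 4))/2 = (1*2)/2 = (1/2)*2 = 1)
w = 1
r(s) = sqrt(2 + s)/8
k(G) = sqrt(5) (k(G) = sqrt(4 + 1) = sqrt(5))
(k(12) + r(0))**2 = (sqrt(5) + sqrt(2 + 0)/8)**2 = (sqrt(5) + sqrt(2)/8)**2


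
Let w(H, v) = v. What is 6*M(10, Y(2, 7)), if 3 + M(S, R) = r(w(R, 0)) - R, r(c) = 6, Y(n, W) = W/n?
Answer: -3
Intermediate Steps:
M(S, R) = 3 - R (M(S, R) = -3 + (6 - R) = 3 - R)
6*M(10, Y(2, 7)) = 6*(3 - 7/2) = 6*(-1/2) = -3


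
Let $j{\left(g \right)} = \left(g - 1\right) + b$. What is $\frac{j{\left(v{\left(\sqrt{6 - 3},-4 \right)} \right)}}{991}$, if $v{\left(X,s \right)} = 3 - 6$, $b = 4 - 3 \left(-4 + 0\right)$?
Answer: $\frac{12}{991} \approx 0.012109$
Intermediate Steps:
$b = 16$ ($b = 4 - -12 = 4 + 12 = 16$)
$v{\left(X,s \right)} = -3$ ($v{\left(X,s \right)} = 3 - 6 = -3$)
$j{\left(g \right)} = 15 + g$ ($j{\left(g \right)} = \left(g - 1\right) + 16 = \left(-1 + g\right) + 16 = 15 + g$)
$\frac{j{\left(v{\left(\sqrt{6 - 3},-4 \right)} \right)}}{991} = \frac{15 - 3}{991} = 12 \cdot \frac{1}{991} = \frac{12}{991}$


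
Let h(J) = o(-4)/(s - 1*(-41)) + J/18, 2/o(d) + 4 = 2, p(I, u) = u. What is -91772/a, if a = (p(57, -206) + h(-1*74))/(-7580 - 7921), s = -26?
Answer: -32007549870/4729 ≈ -6.7684e+6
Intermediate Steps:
o(d) = -1 (o(d) = 2/(-4 + 2) = 2/(-2) = 2*(-½) = -1)
h(J) = -1/15 + J/18 (h(J) = -1/(-26 - 1*(-41)) + J/18 = -1/(-26 + 41) + J*(1/18) = -1/15 + J/18)
a = 9458/697545 (a = (-206 + (-1/15 + (-1*74)/18))/(-7580 - 7921) = (-206 + (-1/15 + (1/18)*(-74)))/(-15501) = (-206 + (-1/15 - 37/9))*(-1/15501) = (-206 - 188/45)*(-1/15501) = -9458/45*(-1/15501) = 9458/697545 ≈ 0.013559)
-91772/a = -91772/9458/697545 = -91772*697545/9458 = -32007549870/4729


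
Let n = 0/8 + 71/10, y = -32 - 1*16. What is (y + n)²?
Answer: 167281/100 ≈ 1672.8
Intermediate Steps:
y = -48 (y = -32 - 16 = -48)
n = 71/10 (n = 0*(⅛) + 71*(⅒) = 0 + 71/10 = 71/10 ≈ 7.1000)
(y + n)² = (-48 + 71/10)² = (-409/10)² = 167281/100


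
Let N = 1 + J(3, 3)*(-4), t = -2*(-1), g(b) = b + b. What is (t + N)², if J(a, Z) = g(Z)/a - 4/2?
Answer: 9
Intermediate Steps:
g(b) = 2*b
t = 2
J(a, Z) = -2 + 2*Z/a (J(a, Z) = (2*Z)/a - 4/2 = 2*Z/a - 4*½ = 2*Z/a - 2 = -2 + 2*Z/a)
N = 1 (N = 1 + (-2 + 2*3/3)*(-4) = 1 + (-2 + 2*3*(⅓))*(-4) = 1 + (-2 + 2)*(-4) = 1 + 0*(-4) = 1 + 0 = 1)
(t + N)² = (2 + 1)² = 3² = 9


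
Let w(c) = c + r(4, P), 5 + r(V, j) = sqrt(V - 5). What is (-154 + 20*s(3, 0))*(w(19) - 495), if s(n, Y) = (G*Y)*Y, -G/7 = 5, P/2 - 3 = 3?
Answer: 74074 - 154*I ≈ 74074.0 - 154.0*I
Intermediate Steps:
P = 12 (P = 6 + 2*3 = 6 + 6 = 12)
r(V, j) = -5 + sqrt(-5 + V) (r(V, j) = -5 + sqrt(V - 5) = -5 + sqrt(-5 + V))
G = -35 (G = -7*5 = -35)
w(c) = -5 + I + c (w(c) = c + (-5 + sqrt(-5 + 4)) = c + (-5 + sqrt(-1)) = c + (-5 + I) = -5 + I + c)
s(n, Y) = -35*Y**2 (s(n, Y) = (-35*Y)*Y = -35*Y**2)
(-154 + 20*s(3, 0))*(w(19) - 495) = (-154 + 20*(-35*0**2))*((-5 + I + 19) - 495) = (-154 + 20*(-35*0))*((14 + I) - 495) = (-154 + 20*0)*(-481 + I) = (-154 + 0)*(-481 + I) = -154*(-481 + I) = 74074 - 154*I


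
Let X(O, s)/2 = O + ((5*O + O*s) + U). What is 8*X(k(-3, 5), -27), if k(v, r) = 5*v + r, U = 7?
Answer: 3472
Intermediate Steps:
k(v, r) = r + 5*v
X(O, s) = 14 + 12*O + 2*O*s (X(O, s) = 2*(O + ((5*O + O*s) + 7)) = 2*(O + (7 + 5*O + O*s)) = 2*(7 + 6*O + O*s) = 14 + 12*O + 2*O*s)
8*X(k(-3, 5), -27) = 8*(14 + 12*(5 + 5*(-3)) + 2*(5 + 5*(-3))*(-27)) = 8*(14 + 12*(5 - 15) + 2*(5 - 15)*(-27)) = 8*(14 + 12*(-10) + 2*(-10)*(-27)) = 8*(14 - 120 + 540) = 8*434 = 3472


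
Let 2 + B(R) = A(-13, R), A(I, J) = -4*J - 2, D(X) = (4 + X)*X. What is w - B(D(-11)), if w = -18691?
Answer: -18379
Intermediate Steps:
D(X) = X*(4 + X)
A(I, J) = -2 - 4*J
B(R) = -4 - 4*R (B(R) = -2 + (-2 - 4*R) = -4 - 4*R)
w - B(D(-11)) = -18691 - (-4 - (-44)*(4 - 11)) = -18691 - (-4 - (-44)*(-7)) = -18691 - (-4 - 4*77) = -18691 - (-4 - 308) = -18691 - 1*(-312) = -18691 + 312 = -18379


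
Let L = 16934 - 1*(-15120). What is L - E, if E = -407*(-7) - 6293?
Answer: 35498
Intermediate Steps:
E = -3444 (E = 2849 - 6293 = -3444)
L = 32054 (L = 16934 + 15120 = 32054)
L - E = 32054 - 1*(-3444) = 32054 + 3444 = 35498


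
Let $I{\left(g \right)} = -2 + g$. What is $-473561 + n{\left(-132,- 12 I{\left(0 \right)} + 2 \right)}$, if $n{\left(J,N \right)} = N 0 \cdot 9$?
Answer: $-473561$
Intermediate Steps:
$n{\left(J,N \right)} = 0$ ($n{\left(J,N \right)} = 0 \cdot 9 = 0$)
$-473561 + n{\left(-132,- 12 I{\left(0 \right)} + 2 \right)} = -473561 + 0 = -473561$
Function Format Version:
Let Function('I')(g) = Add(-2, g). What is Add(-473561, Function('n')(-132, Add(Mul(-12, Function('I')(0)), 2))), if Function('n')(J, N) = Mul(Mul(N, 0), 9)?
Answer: -473561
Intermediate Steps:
Function('n')(J, N) = 0 (Function('n')(J, N) = Mul(0, 9) = 0)
Add(-473561, Function('n')(-132, Add(Mul(-12, Function('I')(0)), 2))) = Add(-473561, 0) = -473561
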